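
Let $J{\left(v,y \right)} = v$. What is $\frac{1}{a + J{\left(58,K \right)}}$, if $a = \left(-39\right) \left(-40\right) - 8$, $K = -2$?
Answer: $\frac{1}{1610} \approx 0.00062112$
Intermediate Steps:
$a = 1552$ ($a = 1560 - 8 = 1552$)
$\frac{1}{a + J{\left(58,K \right)}} = \frac{1}{1552 + 58} = \frac{1}{1610}$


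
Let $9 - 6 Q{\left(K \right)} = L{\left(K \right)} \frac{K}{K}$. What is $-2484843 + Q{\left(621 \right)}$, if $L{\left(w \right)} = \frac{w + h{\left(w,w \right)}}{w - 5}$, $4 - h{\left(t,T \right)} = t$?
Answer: $- \frac{2295993547}{924} \approx -2.4848 \cdot 10^{6}$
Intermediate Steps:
$h{\left(t,T \right)} = 4 - t$
$L{\left(w \right)} = \frac{4}{-5 + w}$ ($L{\left(w \right)} = \frac{w - \left(-4 + w\right)}{w - 5} = \frac{4}{-5 + w}$)
$Q{\left(K \right)} = \frac{3}{2} - \frac{2}{3 \left(-5 + K\right)}$ ($Q{\left(K \right)} = \frac{3}{2} - \frac{\frac{4}{-5 + K} \frac{K}{K}}{6} = \frac{3}{2} - \frac{\frac{4}{-5 + K} 1}{6} = \frac{3}{2} - \frac{4 \frac{1}{-5 + K}}{6} = \frac{3}{2} - \frac{2}{3 \left(-5 + K\right)}$)
$-2484843 + Q{\left(621 \right)} = -2484843 + \frac{-49 + 9 \cdot 621}{6 \left(-5 + 621\right)} = -2484843 + \frac{-49 + 5589}{6 \cdot 616} = -2484843 + \frac{1}{6} \cdot \frac{1}{616} \cdot 5540 = -2484843 + \frac{1385}{924} = - \frac{2295993547}{924}$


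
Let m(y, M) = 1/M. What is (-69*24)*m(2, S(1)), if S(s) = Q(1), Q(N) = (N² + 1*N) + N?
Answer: -552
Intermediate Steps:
Q(N) = N² + 2*N (Q(N) = (N² + N) + N = (N + N²) + N = N² + 2*N)
S(s) = 3 (S(s) = 1*(2 + 1) = 1*3 = 3)
(-69*24)*m(2, S(1)) = -69*24/3 = -1656*⅓ = -552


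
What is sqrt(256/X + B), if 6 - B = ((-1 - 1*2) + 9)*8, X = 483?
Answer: I*sqrt(9674490)/483 ≈ 6.4397*I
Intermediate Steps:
B = -42 (B = 6 - ((-1 - 1*2) + 9)*8 = 6 - ((-1 - 2) + 9)*8 = 6 - (-3 + 9)*8 = 6 - 6*8 = 6 - 1*48 = 6 - 48 = -42)
sqrt(256/X + B) = sqrt(256/483 - 42) = sqrt(-20030/483) = I*sqrt(9674490)/483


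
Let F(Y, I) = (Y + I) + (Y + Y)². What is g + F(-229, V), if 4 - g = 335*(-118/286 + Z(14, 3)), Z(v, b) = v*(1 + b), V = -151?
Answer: 27279569/143 ≈ 1.9077e+5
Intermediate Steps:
F(Y, I) = I + Y + 4*Y² (F(Y, I) = (I + Y) + (2*Y)² = (I + Y) + 4*Y² = I + Y + 4*Y²)
g = -2662343/143 (g = 4 - 335*(-118/286 + 14*(1 + 3)) = 4 - 335*(-118*1/286 + 14*4) = 4 - 335*(-59/143 + 56) = 4 - 335*7949/143 = 4 - 1*2662915/143 = 4 - 2662915/143 = -2662343/143 ≈ -18618.)
g + F(-229, V) = -2662343/143 + (-151 - 229 + 4*(-229)²) = -2662343/143 + (-151 - 229 + 4*52441) = -2662343/143 + (-151 - 229 + 209764) = -2662343/143 + 209384 = 27279569/143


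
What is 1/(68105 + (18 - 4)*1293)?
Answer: 1/86207 ≈ 1.1600e-5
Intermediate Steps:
1/(68105 + (18 - 4)*1293) = 1/(68105 + 14*1293) = 1/(68105 + 18102) = 1/86207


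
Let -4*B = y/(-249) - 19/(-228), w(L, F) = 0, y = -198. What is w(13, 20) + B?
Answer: -875/3984 ≈ -0.21963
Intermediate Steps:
B = -875/3984 (B = -(-198/(-249) - 19/(-228))/4 = -(-198*(-1/249) - 19*(-1/228))/4 = -(66/83 + 1/12)/4 = -¼*875/996 = -875/3984 ≈ -0.21963)
w(13, 20) + B = 0 - 875/3984 = -875/3984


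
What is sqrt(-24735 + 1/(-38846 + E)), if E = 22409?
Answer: 22*I*sqrt(13807392303)/16437 ≈ 157.27*I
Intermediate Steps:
sqrt(-24735 + 1/(-38846 + E)) = sqrt(-24735 + 1/(-38846 + 22409)) = sqrt(-24735 + 1/(-16437)) = sqrt(-24735 - 1/16437) = sqrt(-406569196/16437) = 22*I*sqrt(13807392303)/16437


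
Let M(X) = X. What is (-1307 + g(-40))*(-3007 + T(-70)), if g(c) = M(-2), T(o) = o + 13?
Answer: 4010776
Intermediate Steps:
T(o) = 13 + o
g(c) = -2
(-1307 + g(-40))*(-3007 + T(-70)) = (-1307 - 2)*(-3007 + (13 - 70)) = -1309*(-3007 - 57) = -1309*(-3064) = 4010776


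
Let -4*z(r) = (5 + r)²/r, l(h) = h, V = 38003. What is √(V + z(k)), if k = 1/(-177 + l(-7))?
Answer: 3*√147275486/184 ≈ 197.86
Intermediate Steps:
k = -1/184 (k = 1/(-177 - 7) = 1/(-184) = -1/184 ≈ -0.0054348)
z(r) = -(5 + r)²/(4*r)
√(V + z(k)) = √(38003 - (5 - 1/184)²/(4*(-1/184))) = √(38003 - ¼*(-184)*(919/184)²) = √(38003 - ¼*(-184)*844561/33856) = √(38003 + 844561/736) = √(28814769/736) = 3*√147275486/184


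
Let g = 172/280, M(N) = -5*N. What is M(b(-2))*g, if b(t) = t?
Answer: 43/7 ≈ 6.1429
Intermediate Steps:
g = 43/70 (g = 172*(1/280) = 43/70 ≈ 0.61429)
M(b(-2))*g = -5*(-2)*(43/70) = 10*(43/70) = 43/7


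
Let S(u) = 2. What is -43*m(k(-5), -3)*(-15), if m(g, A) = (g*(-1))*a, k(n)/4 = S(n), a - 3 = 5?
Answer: -41280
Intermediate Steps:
a = 8 (a = 3 + 5 = 8)
k(n) = 8 (k(n) = 4*2 = 8)
m(g, A) = -8*g (m(g, A) = (g*(-1))*8 = -g*8 = -8*g)
-43*m(k(-5), -3)*(-15) = -(-344)*8*(-15) = -43*(-64)*(-15) = 2752*(-15) = -41280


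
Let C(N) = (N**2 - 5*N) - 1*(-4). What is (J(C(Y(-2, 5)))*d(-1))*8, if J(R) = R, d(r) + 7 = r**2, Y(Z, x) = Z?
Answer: -864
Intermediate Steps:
C(N) = 4 + N**2 - 5*N (C(N) = (N**2 - 5*N) + 4 = 4 + N**2 - 5*N)
d(r) = -7 + r**2
(J(C(Y(-2, 5)))*d(-1))*8 = ((4 + (-2)**2 - 5*(-2))*(-7 + (-1)**2))*8 = ((4 + 4 + 10)*(-7 + 1))*8 = (18*(-6))*8 = -108*8 = -864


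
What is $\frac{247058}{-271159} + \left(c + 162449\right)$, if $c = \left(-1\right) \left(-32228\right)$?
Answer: $\frac{7541167655}{38737} \approx 1.9468 \cdot 10^{5}$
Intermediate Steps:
$c = 32228$
$\frac{247058}{-271159} + \left(c + 162449\right) = \frac{247058}{-271159} + \left(32228 + 162449\right) = 247058 \left(- \frac{1}{271159}\right) + 194677 = - \frac{35294}{38737} + 194677 = \frac{7541167655}{38737}$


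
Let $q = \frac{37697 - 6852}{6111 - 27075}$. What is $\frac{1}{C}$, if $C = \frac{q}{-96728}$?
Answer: $\frac{2027805792}{30845} \approx 65742.0$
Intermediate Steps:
$q = - \frac{30845}{20964}$ ($q = \frac{30845}{-20964} = 30845 \left(- \frac{1}{20964}\right) = - \frac{30845}{20964} \approx -1.4713$)
$C = \frac{30845}{2027805792}$ ($C = - \frac{30845}{20964 \left(-96728\right)} = \left(- \frac{30845}{20964}\right) \left(- \frac{1}{96728}\right) = \frac{30845}{2027805792} \approx 1.5211 \cdot 10^{-5}$)
$\frac{1}{C} = \frac{1}{\frac{30845}{2027805792}} = \frac{2027805792}{30845}$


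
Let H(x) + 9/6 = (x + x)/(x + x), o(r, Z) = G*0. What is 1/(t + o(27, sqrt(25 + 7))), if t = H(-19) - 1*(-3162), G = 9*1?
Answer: 2/6323 ≈ 0.00031631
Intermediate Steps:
G = 9
o(r, Z) = 0 (o(r, Z) = 9*0 = 0)
H(x) = -1/2 (H(x) = -3/2 + (x + x)/(x + x) = -3/2 + (2*x)/((2*x)) = -3/2 + (2*x)*(1/(2*x)) = -3/2 + 1 = -1/2)
t = 6323/2 (t = -1/2 - 1*(-3162) = -1/2 + 3162 = 6323/2 ≈ 3161.5)
1/(t + o(27, sqrt(25 + 7))) = 1/(6323/2 + 0) = 1/(6323/2) = 2/6323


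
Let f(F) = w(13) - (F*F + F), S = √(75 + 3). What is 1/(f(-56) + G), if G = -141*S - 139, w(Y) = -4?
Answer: -3223/8837011 + 141*√78/8837011 ≈ -0.00022380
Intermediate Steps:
S = √78 ≈ 8.8318
f(F) = -4 - F - F² (f(F) = -4 - (F*F + F) = -4 - (F² + F) = -4 - (F + F²) = -4 + (-F - F²) = -4 - F - F²)
G = -139 - 141*√78 (G = -141*√78 - 139 = -139 - 141*√78 ≈ -1384.3)
1/(f(-56) + G) = 1/((-4 - 1*(-56) - 1*(-56)²) + (-139 - 141*√78)) = 1/((-4 + 56 - 1*3136) + (-139 - 141*√78)) = 1/((-4 + 56 - 3136) + (-139 - 141*√78)) = 1/(-3084 + (-139 - 141*√78)) = 1/(-3223 - 141*√78)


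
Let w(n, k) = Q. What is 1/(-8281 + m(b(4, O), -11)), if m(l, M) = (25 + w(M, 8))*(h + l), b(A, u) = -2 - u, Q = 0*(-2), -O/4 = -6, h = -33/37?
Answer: -37/331272 ≈ -0.00011169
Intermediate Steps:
h = -33/37 (h = -33*1/37 = -33/37 ≈ -0.89189)
O = 24 (O = -4*(-6) = 24)
Q = 0
w(n, k) = 0
m(l, M) = -825/37 + 25*l (m(l, M) = (25 + 0)*(-33/37 + l) = 25*(-33/37 + l) = -825/37 + 25*l)
1/(-8281 + m(b(4, O), -11)) = 1/(-8281 + (-825/37 + 25*(-2 - 1*24))) = 1/(-8281 + (-825/37 + 25*(-2 - 24))) = 1/(-8281 + (-825/37 + 25*(-26))) = 1/(-8281 + (-825/37 - 650)) = 1/(-8281 - 24875/37) = 1/(-331272/37) = -37/331272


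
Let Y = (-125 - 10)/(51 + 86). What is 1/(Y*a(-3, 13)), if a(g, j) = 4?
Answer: -137/540 ≈ -0.25370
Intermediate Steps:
Y = -135/137 ≈ -0.98540
1/(Y*a(-3, 13)) = 1/(-135/137*4) = 1/(-540/137) = -137/540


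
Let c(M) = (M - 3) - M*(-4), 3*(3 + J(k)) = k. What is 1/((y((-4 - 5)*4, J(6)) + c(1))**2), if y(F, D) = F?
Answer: 1/1156 ≈ 0.00086505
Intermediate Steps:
J(k) = -3 + k/3
c(M) = -3 + 5*M (c(M) = (-3 + M) - (-4)*M = (-3 + M) + 4*M = -3 + 5*M)
1/((y((-4 - 5)*4, J(6)) + c(1))**2) = 1/(((-4 - 5)*4 + (-3 + 5*1))**2) = 1/((-9*4 + (-3 + 5))**2) = 1/((-36 + 2)**2) = 1/((-34)**2) = 1/1156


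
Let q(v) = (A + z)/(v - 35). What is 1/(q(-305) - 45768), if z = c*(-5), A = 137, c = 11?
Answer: -170/7780601 ≈ -2.1849e-5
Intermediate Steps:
z = -55 (z = 11*(-5) = -55)
q(v) = 82/(-35 + v) (q(v) = (137 - 55)/(v - 35) = 82/(-35 + v))
1/(q(-305) - 45768) = 1/(82/(-35 - 305) - 45768) = 1/(82/(-340) - 45768) = 1/(82*(-1/340) - 45768) = 1/(-41/170 - 45768) = 1/(-7780601/170) = -170/7780601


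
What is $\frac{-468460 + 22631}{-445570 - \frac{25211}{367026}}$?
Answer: $\frac{163630834554}{163535800031} \approx 1.0006$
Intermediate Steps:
$\frac{-468460 + 22631}{-445570 - \frac{25211}{367026}} = - \frac{445829}{-445570 - \frac{25211}{367026}} = - \frac{445829}{- \frac{163535800031}{367026}} = \left(-445829\right) \left(- \frac{367026}{163535800031}\right) = \frac{163630834554}{163535800031}$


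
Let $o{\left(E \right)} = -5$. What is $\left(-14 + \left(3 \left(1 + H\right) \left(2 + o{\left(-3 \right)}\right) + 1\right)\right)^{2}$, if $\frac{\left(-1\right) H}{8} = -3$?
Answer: $56644$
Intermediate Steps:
$H = 24$ ($H = \left(-8\right) \left(-3\right) = 24$)
$\left(-14 + \left(3 \left(1 + H\right) \left(2 + o{\left(-3 \right)}\right) + 1\right)\right)^{2} = \left(-14 + \left(3 \left(1 + 24\right) \left(2 - 5\right) + 1\right)\right)^{2} = \left(-14 + \left(3 \cdot 25 \left(-3\right) + 1\right)\right)^{2} = \left(-14 + \left(3 \left(-75\right) + 1\right)\right)^{2} = \left(-14 + \left(-225 + 1\right)\right)^{2} = \left(-14 - 224\right)^{2} = \left(-238\right)^{2} = 56644$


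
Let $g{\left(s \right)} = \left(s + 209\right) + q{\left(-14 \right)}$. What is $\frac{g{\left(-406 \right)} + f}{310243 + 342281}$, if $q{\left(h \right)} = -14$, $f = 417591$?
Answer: $\frac{104345}{163131} \approx 0.63964$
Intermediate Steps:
$g{\left(s \right)} = 195 + s$ ($g{\left(s \right)} = \left(s + 209\right) - 14 = \left(209 + s\right) - 14 = 195 + s$)
$\frac{g{\left(-406 \right)} + f}{310243 + 342281} = \frac{\left(195 - 406\right) + 417591}{310243 + 342281} = \frac{-211 + 417591}{652524} = 417380 \cdot \frac{1}{652524} = \frac{104345}{163131}$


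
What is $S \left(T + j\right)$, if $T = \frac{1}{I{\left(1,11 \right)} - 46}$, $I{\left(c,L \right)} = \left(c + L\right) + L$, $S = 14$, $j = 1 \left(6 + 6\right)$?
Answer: $\frac{3850}{23} \approx 167.39$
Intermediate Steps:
$j = 12$ ($j = 1 \cdot 12 = 12$)
$I{\left(c,L \right)} = c + 2 L$ ($I{\left(c,L \right)} = \left(L + c\right) + L = c + 2 L$)
$T = - \frac{1}{23}$ ($T = \frac{1}{\left(1 + 2 \cdot 11\right) - 46} = \frac{1}{\left(1 + 22\right) - 46} = \frac{1}{23 - 46} = \frac{1}{-23} = - \frac{1}{23} \approx -0.043478$)
$S \left(T + j\right) = 14 \left(- \frac{1}{23} + 12\right) = 14 \cdot \frac{275}{23} = \frac{3850}{23}$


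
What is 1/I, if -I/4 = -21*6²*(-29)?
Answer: -1/87696 ≈ -1.1403e-5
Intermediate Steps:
I = -87696 (I = -4*(-21*6²)*(-29) = -4*(-21*36)*(-29) = -(-3024)*(-29) = -4*21924 = -87696)
1/I = 1/(-87696) = -1/87696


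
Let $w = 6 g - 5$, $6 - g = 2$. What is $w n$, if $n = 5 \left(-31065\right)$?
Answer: $-2951175$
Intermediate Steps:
$g = 4$ ($g = 6 - 2 = 4$)
$n = -155325$
$w = 19$ ($w = 6 \cdot 4 - 5 = 24 - 5 = 19$)
$w n = 19 \left(-155325\right) = -2951175$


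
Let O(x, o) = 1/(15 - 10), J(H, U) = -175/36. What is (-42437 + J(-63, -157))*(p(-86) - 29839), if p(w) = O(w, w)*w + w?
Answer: 228744484877/180 ≈ 1.2708e+9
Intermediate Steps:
J(H, U) = -175/36 (J(H, U) = -175*1/36 = -175/36)
O(x, o) = ⅕ (O(x, o) = 1/5 = ⅕)
p(w) = 6*w/5 (p(w) = w/5 + w = 6*w/5)
(-42437 + J(-63, -157))*(p(-86) - 29839) = (-42437 - 175/36)*((6/5)*(-86) - 29839) = -1527907*(-516/5 - 29839)/36 = -1527907/36*(-149711/5) = 228744484877/180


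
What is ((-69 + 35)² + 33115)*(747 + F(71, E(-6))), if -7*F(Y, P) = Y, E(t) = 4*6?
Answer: 176769818/7 ≈ 2.5253e+7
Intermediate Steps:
E(t) = 24
F(Y, P) = -Y/7
((-69 + 35)² + 33115)*(747 + F(71, E(-6))) = ((-69 + 35)² + 33115)*(747 - ⅐*71) = ((-34)² + 33115)*(747 - 71/7) = (1156 + 33115)*(5158/7) = 34271*(5158/7) = 176769818/7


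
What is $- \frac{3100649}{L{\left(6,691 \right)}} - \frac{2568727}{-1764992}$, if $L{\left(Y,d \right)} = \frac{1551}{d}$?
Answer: $- \frac{3781576905651751}{2737502592} \approx -1.3814 \cdot 10^{6}$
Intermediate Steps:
$- \frac{3100649}{L{\left(6,691 \right)}} - \frac{2568727}{-1764992} = - \frac{3100649}{1551 \cdot \frac{1}{691}} - \frac{2568727}{-1764992} = - \frac{3100649}{1551 \cdot \frac{1}{691}} - - \frac{2568727}{1764992} = - \frac{3100649}{\frac{1551}{691}} + \frac{2568727}{1764992} = \left(-3100649\right) \frac{691}{1551} + \frac{2568727}{1764992} = - \frac{2142548459}{1551} + \frac{2568727}{1764992} = - \frac{3781576905651751}{2737502592}$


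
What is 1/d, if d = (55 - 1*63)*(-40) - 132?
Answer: 1/188 ≈ 0.0053191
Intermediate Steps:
d = 188 (d = (55 - 63)*(-40) - 132 = -8*(-40) - 132 = 320 - 132 = 188)
1/d = 1/188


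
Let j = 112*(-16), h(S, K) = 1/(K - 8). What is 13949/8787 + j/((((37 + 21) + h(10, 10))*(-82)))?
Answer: 950111/484497 ≈ 1.9610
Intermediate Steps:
h(S, K) = 1/(-8 + K)
j = -1792
13949/8787 + j/((((37 + 21) + h(10, 10))*(-82))) = 13949/8787 - 1792*(-1/(82*((37 + 21) + 1/(-8 + 10)))) = 13949*(1/8787) - 1792*(-1/(82*(58 + 1/2))) = 481/303 - 1792*(-1/(82*(58 + 1/2))) = 481/303 - 1792/((117/2)*(-82)) = 481/303 - 1792/(-4797) = 481/303 - 1792*(-1/4797) = 481/303 + 1792/4797 = 950111/484497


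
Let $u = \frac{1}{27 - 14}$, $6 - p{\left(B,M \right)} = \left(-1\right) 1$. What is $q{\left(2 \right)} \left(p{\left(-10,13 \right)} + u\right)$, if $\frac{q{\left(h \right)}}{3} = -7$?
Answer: $- \frac{1932}{13} \approx -148.62$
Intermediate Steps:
$q{\left(h \right)} = -21$ ($q{\left(h \right)} = 3 \left(-7\right) = -21$)
$p{\left(B,M \right)} = 7$ ($p{\left(B,M \right)} = 6 - \left(-1\right) 1 = 6 - -1 = 6 + 1 = 7$)
$u = \frac{1}{13} \approx 0.076923$
$q{\left(2 \right)} \left(p{\left(-10,13 \right)} + u\right) = - 21 \left(7 + \frac{1}{13}\right) = \left(-21\right) \frac{92}{13} = - \frac{1932}{13}$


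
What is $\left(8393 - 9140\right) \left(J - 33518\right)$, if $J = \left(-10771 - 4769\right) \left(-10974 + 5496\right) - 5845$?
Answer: $-63561301479$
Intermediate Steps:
$J = 85122275$ ($J = \left(-15540\right) \left(-5478\right) - 5845 = 85128120 - 5845 = 85122275$)
$\left(8393 - 9140\right) \left(J - 33518\right) = \left(8393 - 9140\right) \left(85122275 - 33518\right) = \left(-747\right) 85088757 = -63561301479$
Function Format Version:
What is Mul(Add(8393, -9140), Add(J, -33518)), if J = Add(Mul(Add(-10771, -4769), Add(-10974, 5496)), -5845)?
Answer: -63561301479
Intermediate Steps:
J = 85122275 (J = Add(Mul(-15540, -5478), -5845) = Add(85128120, -5845) = 85122275)
Mul(Add(8393, -9140), Add(J, -33518)) = Mul(Add(8393, -9140), Add(85122275, -33518)) = Mul(-747, 85088757) = -63561301479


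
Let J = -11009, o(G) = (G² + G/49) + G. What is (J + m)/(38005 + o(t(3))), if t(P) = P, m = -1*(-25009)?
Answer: 171500/465709 ≈ 0.36826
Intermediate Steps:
m = 25009
o(G) = G² + 50*G/49 (o(G) = (G² + G/49) + G = G² + 50*G/49)
(J + m)/(38005 + o(t(3))) = (-11009 + 25009)/(38005 + (1/49)*3*(50 + 49*3)) = 14000/(38005 + (1/49)*3*(50 + 147)) = 14000/(38005 + (1/49)*3*197) = 14000/(38005 + 591/49) = 14000/(1862836/49) = 14000*(49/1862836) = 171500/465709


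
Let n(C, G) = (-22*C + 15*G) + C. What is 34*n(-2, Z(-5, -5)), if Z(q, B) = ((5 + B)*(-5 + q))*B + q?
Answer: -1122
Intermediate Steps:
Z(q, B) = q + B*(-5 + q)*(5 + B) (Z(q, B) = ((-5 + q)*(5 + B))*B + q = B*(-5 + q)*(5 + B) + q = q + B*(-5 + q)*(5 + B))
n(C, G) = -21*C + 15*G
34*n(-2, Z(-5, -5)) = 34*(-21*(-2) + 15*(-5 - 25*(-5) - 5*(-5)**2 - 5*(-5)**2 + 5*(-5)*(-5))) = 34*(42 + 15*(-5 + 125 - 5*25 - 5*25 + 125)) = 34*(42 + 15*(-5 + 125 - 125 - 125 + 125)) = 34*(42 + 15*(-5)) = 34*(42 - 75) = 34*(-33) = -1122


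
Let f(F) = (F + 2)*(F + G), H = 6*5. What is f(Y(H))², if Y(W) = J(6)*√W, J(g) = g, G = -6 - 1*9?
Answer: 1285020 - 163800*√30 ≈ 3.8785e+5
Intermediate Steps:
G = -15 (G = -6 - 9 = -15)
H = 30
Y(W) = 6*√W
f(F) = (-15 + F)*(2 + F) (f(F) = (F + 2)*(F - 15) = (2 + F)*(-15 + F) = (-15 + F)*(2 + F))
f(Y(H))² = (-30 + (6*√30)² - 78*√30)² = (-30 + 1080 - 78*√30)² = (1050 - 78*√30)²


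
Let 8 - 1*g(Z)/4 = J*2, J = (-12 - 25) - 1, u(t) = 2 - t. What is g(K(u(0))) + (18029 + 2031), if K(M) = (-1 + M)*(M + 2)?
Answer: 20396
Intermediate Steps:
K(M) = (-1 + M)*(2 + M)
J = -38 (J = -37 - 1 = -38)
g(Z) = 336 (g(Z) = 32 - (-152)*2 = 32 - 4*(-76) = 32 + 304 = 336)
g(K(u(0))) + (18029 + 2031) = 336 + (18029 + 2031) = 336 + 20060 = 20396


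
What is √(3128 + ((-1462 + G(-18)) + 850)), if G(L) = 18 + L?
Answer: 2*√629 ≈ 50.160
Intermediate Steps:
√(3128 + ((-1462 + G(-18)) + 850)) = √(3128 + ((-1462 + (18 - 18)) + 850)) = √(3128 + ((-1462 + 0) + 850)) = √(3128 + (-1462 + 850)) = √(3128 - 612) = √2516 = 2*√629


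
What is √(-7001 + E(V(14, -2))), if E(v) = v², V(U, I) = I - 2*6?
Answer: I*√6805 ≈ 82.492*I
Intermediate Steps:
V(U, I) = -12 + I (V(U, I) = I - 12 = -12 + I)
√(-7001 + E(V(14, -2))) = √(-7001 + (-12 - 2)²) = √(-7001 + (-14)²) = √(-7001 + 196) = √(-6805) = I*√6805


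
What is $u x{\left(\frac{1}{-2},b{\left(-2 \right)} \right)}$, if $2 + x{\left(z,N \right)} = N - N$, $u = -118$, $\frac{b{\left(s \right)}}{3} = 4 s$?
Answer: $236$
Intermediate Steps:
$b{\left(s \right)} = 12 s$ ($b{\left(s \right)} = 3 \cdot 4 s = 12 s$)
$x{\left(z,N \right)} = -2$ ($x{\left(z,N \right)} = -2 + \left(N - N\right) = -2 + 0 = -2$)
$u x{\left(\frac{1}{-2},b{\left(-2 \right)} \right)} = \left(-118\right) \left(-2\right) = 236$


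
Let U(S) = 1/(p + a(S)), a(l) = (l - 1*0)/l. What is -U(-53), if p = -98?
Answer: 1/97 ≈ 0.010309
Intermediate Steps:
a(l) = 1 (a(l) = (l + 0)/l = l/l = 1)
U(S) = -1/97 (U(S) = 1/(-98 + 1) = 1/(-97) = -1/97)
-U(-53) = -1*(-1/97) = 1/97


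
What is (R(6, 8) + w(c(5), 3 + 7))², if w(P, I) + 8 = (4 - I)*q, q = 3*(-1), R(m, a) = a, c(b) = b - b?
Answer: 324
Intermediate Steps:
c(b) = 0
q = -3
w(P, I) = -20 + 3*I (w(P, I) = -8 + (4 - I)*(-3) = -8 + (-12 + 3*I) = -20 + 3*I)
(R(6, 8) + w(c(5), 3 + 7))² = (8 + (-20 + 3*(3 + 7)))² = (8 + (-20 + 3*10))² = (8 + (-20 + 30))² = (8 + 10)² = 18² = 324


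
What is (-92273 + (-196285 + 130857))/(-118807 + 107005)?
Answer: 52567/3934 ≈ 13.362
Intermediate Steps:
(-92273 + (-196285 + 130857))/(-118807 + 107005) = (-92273 - 65428)/(-11802) = -157701*(-1/11802) = 52567/3934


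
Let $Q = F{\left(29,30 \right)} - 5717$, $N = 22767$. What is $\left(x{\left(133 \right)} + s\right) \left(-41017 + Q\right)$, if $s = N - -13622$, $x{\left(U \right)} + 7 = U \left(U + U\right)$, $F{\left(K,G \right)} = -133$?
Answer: $-3363175920$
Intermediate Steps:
$Q = -5850$ ($Q = -133 - 5717 = -5850$)
$x{\left(U \right)} = -7 + 2 U^{2}$ ($x{\left(U \right)} = -7 + U \left(U + U\right) = -7 + U 2 U = -7 + 2 U^{2}$)
$s = 36389$ ($s = 22767 - -13622 = 22767 + 13622 = 36389$)
$\left(x{\left(133 \right)} + s\right) \left(-41017 + Q\right) = \left(\left(-7 + 2 \cdot 133^{2}\right) + 36389\right) \left(-41017 - 5850\right) = \left(\left(-7 + 2 \cdot 17689\right) + 36389\right) \left(-46867\right) = \left(\left(-7 + 35378\right) + 36389\right) \left(-46867\right) = \left(35371 + 36389\right) \left(-46867\right) = 71760 \left(-46867\right) = -3363175920$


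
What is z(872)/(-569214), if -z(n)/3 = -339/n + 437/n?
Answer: 49/82725768 ≈ 5.9232e-7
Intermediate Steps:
z(n) = -294/n (z(n) = -3*(-339/n + 437/n) = -294/n)
z(872)/(-569214) = -294/872/(-569214) = -294*1/872*(-1/569214) = -147/436*(-1/569214) = 49/82725768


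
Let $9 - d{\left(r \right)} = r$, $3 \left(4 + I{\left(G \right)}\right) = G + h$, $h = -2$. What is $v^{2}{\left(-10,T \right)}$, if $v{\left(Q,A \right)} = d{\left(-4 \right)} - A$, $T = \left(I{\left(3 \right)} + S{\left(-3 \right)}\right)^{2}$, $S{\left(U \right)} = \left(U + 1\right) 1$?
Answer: $\frac{29584}{81} \approx 365.23$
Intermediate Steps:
$S{\left(U \right)} = 1 + U$ ($S{\left(U \right)} = \left(1 + U\right) 1 = 1 + U$)
$I{\left(G \right)} = - \frac{14}{3} + \frac{G}{3}$ ($I{\left(G \right)} = -4 + \frac{G - 2}{3} = -4 + \frac{-2 + G}{3} = -4 + \left(- \frac{2}{3} + \frac{G}{3}\right) = - \frac{14}{3} + \frac{G}{3}$)
$d{\left(r \right)} = 9 - r$
$T = \frac{289}{9}$ ($T = \left(\left(- \frac{14}{3} + \frac{1}{3} \cdot 3\right) + \left(1 - 3\right)\right)^{2} = \left(\left(- \frac{14}{3} + 1\right) - 2\right)^{2} = \left(- \frac{11}{3} - 2\right)^{2} = \left(- \frac{17}{3}\right)^{2} = \frac{289}{9} \approx 32.111$)
$v{\left(Q,A \right)} = 13 - A$ ($v{\left(Q,A \right)} = \left(9 - -4\right) - A = \left(9 + 4\right) - A = 13 - A$)
$v^{2}{\left(-10,T \right)} = \left(13 - \frac{289}{9}\right)^{2} = \left(- \frac{172}{9}\right)^{2} = \frac{29584}{81}$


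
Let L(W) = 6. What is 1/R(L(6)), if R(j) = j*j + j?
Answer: 1/42 ≈ 0.023810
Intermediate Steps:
R(j) = j + j**2 (R(j) = j**2 + j = j + j**2)
1/R(L(6)) = 1/(6*(1 + 6)) = 1/(6*7) = 1/42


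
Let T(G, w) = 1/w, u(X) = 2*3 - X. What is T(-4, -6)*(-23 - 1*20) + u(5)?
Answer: 49/6 ≈ 8.1667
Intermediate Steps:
u(X) = 6 - X
T(-4, -6)*(-23 - 1*20) + u(5) = (-23 - 1*20)/(-6) + (6 - 1*5) = -(-23 - 20)/6 + (6 - 5) = -1/6*(-43) + 1 = 43/6 + 1 = 49/6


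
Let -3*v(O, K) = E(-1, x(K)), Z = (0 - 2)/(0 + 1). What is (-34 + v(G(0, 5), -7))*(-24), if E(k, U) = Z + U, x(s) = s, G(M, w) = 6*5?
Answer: 744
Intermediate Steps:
G(M, w) = 30
Z = -2 (Z = -2/1 = -2*1 = -2)
E(k, U) = -2 + U
v(O, K) = 2/3 - K/3 (v(O, K) = -(-2 + K)/3 = 2/3 - K/3)
(-34 + v(G(0, 5), -7))*(-24) = (-34 + (2/3 - 1/3*(-7)))*(-24) = (-34 + (2/3 + 7/3))*(-24) = (-34 + 3)*(-24) = -31*(-24) = 744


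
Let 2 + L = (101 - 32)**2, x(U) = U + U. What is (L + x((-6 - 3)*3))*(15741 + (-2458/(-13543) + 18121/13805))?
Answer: 2769583435468128/37392223 ≈ 7.4068e+7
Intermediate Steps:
x(U) = 2*U
L = 4759 (L = -2 + (101 - 32)**2 = -2 + 69**2 = -2 + 4761 = 4759)
(L + x((-6 - 3)*3))*(15741 + (-2458/(-13543) + 18121/13805)) = (4759 + 2*((-6 - 3)*3))*(15741 + (-2458/(-13543) + 18121/13805)) = (4759 + 2*(-9*3))*(15741 + (-2458*(-1/13543) + 18121*(1/13805))) = (4759 + 2*(-27))*(15741 + (2458/13543 + 18121/13805)) = (4759 - 54)*(15741 + 279345393/186961115) = 4705*(2943234256608/186961115) = 2769583435468128/37392223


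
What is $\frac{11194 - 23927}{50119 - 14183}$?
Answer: $- \frac{12733}{35936} \approx -0.35432$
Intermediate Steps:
$\frac{11194 - 23927}{50119 - 14183} = - \frac{12733}{35936}$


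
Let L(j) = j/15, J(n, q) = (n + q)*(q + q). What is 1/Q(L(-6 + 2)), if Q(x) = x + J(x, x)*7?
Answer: 225/388 ≈ 0.57990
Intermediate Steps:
J(n, q) = 2*q*(n + q) (J(n, q) = (n + q)*(2*q) = 2*q*(n + q))
L(j) = j/15 (L(j) = j*(1/15) = j/15)
Q(x) = x + 28*x² (Q(x) = x + (2*x*(x + x))*7 = x + (2*x*(2*x))*7 = x + (4*x²)*7 = x + 28*x²)
1/Q(L(-6 + 2)) = 1/(((-6 + 2)/15)*(1 + 28*((-6 + 2)/15))) = 1/(((1/15)*(-4))*(1 + 28*((1/15)*(-4)))) = 1/(-4*(1 + 28*(-4/15))/15) = 1/(-4*(1 - 112/15)/15) = 1/(-4/15*(-97/15)) = 1/(388/225) = 225/388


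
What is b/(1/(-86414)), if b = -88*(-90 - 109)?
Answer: -1513281968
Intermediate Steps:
b = 17512 (b = -88*(-199) = 17512)
b/(1/(-86414)) = 17512/(1/(-86414)) = 17512/(-1/86414) = 17512*(-86414) = -1513281968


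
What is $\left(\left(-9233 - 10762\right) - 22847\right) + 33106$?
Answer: $-9736$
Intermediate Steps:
$\left(\left(-9233 - 10762\right) - 22847\right) + 33106 = \left(-19995 - 22847\right) + 33106 = -42842 + 33106 = -9736$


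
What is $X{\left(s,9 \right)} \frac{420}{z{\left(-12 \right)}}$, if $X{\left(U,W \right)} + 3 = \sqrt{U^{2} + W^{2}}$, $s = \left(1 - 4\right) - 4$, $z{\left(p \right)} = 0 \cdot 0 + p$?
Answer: $105 - 35 \sqrt{130} \approx -294.06$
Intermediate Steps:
$z{\left(p \right)} = p$ ($z{\left(p \right)} = 0 + p = p$)
$s = -7$ ($s = -3 - 4 = -7$)
$X{\left(U,W \right)} = -3 + \sqrt{U^{2} + W^{2}}$
$X{\left(s,9 \right)} \frac{420}{z{\left(-12 \right)}} = \left(-3 + \sqrt{\left(-7\right)^{2} + 9^{2}}\right) \frac{420}{-12} = \left(-3 + \sqrt{49 + 81}\right) 420 \left(- \frac{1}{12}\right) = \left(-3 + \sqrt{130}\right) \left(-35\right) = 105 - 35 \sqrt{130}$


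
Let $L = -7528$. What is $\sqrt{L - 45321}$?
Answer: $i \sqrt{52849} \approx 229.89 i$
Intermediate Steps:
$\sqrt{L - 45321} = \sqrt{-7528 - 45321} = \sqrt{-52849} = i \sqrt{52849}$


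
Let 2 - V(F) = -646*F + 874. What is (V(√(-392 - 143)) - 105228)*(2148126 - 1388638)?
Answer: -80581676800 + 490629248*I*√535 ≈ -8.0582e+10 + 1.1348e+10*I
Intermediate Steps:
V(F) = -872 + 646*F (V(F) = 2 - (-646*F + 874) = 2 - (874 - 646*F) = 2 + (-874 + 646*F) = -872 + 646*F)
(V(√(-392 - 143)) - 105228)*(2148126 - 1388638) = ((-872 + 646*√(-392 - 143)) - 105228)*(2148126 - 1388638) = ((-872 + 646*√(-535)) - 105228)*759488 = ((-872 + 646*(I*√535)) - 105228)*759488 = ((-872 + 646*I*√535) - 105228)*759488 = (-106100 + 646*I*√535)*759488 = -80581676800 + 490629248*I*√535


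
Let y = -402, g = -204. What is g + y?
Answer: -606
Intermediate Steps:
g + y = -204 - 402 = -606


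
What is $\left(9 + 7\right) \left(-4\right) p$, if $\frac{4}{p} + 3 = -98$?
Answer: $\frac{256}{101} \approx 2.5347$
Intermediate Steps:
$p = - \frac{4}{101}$ ($p = \frac{4}{-3 - 98} = \frac{4}{-101} = 4 \left(- \frac{1}{101}\right) = - \frac{4}{101} \approx -0.039604$)
$\left(9 + 7\right) \left(-4\right) p = \left(9 + 7\right) \left(-4\right) \left(- \frac{4}{101}\right) = 16 \left(-4\right) \left(- \frac{4}{101}\right) = \left(-64\right) \left(- \frac{4}{101}\right) = \frac{256}{101}$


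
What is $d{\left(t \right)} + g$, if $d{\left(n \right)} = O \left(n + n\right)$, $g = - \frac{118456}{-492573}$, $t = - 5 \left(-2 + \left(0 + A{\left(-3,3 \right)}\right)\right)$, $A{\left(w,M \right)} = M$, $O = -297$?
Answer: $\frac{1463060266}{492573} \approx 2970.2$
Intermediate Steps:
$t = -5$ ($t = - 5 \left(-2 + \left(0 + 3\right)\right) = - 5 \left(-2 + 3\right) = \left(-5\right) 1 = -5$)
$g = \frac{118456}{492573}$ ($g = \left(-118456\right) \left(- \frac{1}{492573}\right) = \frac{118456}{492573} \approx 0.24048$)
$d{\left(n \right)} = - 594 n$ ($d{\left(n \right)} = - 297 \left(n + n\right) = - 297 \cdot 2 n = - 594 n$)
$d{\left(t \right)} + g = \left(-594\right) \left(-5\right) + \frac{118456}{492573} = 2970 + \frac{118456}{492573} = \frac{1463060266}{492573}$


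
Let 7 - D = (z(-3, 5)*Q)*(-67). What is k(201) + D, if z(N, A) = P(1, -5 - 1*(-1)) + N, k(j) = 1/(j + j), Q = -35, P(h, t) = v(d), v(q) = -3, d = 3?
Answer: 5658955/402 ≈ 14077.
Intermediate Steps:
P(h, t) = -3
k(j) = 1/(2*j)
z(N, A) = -3 + N
D = 14077 (D = 7 - (-3 - 3)*(-35)*(-67) = 7 - (-6*(-35))*(-67) = 7 - 210*(-67) = 7 - 1*(-14070) = 7 + 14070 = 14077)
k(201) + D = (½)/201 + 14077 = (½)*(1/201) + 14077 = 1/402 + 14077 = 5658955/402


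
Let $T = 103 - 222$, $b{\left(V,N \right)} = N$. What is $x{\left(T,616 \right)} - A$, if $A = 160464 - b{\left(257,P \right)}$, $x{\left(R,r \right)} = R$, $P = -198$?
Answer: $-160781$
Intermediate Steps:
$T = -119$ ($T = 103 - 222 = -119$)
$A = 160662$ ($A = 160464 - -198 = 160464 + 198 = 160662$)
$x{\left(T,616 \right)} - A = -119 - 160662 = -160781$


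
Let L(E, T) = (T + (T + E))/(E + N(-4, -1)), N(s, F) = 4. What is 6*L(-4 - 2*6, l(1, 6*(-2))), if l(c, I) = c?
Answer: 7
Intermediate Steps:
L(E, T) = (E + 2*T)/(4 + E) (L(E, T) = (T + (T + E))/(E + 4) = (T + (E + T))/(4 + E) = (E + 2*T)/(4 + E))
6*L(-4 - 2*6, l(1, 6*(-2))) = 6*(((-4 - 2*6) + 2*1)/(4 + (-4 - 2*6))) = 6*(((-4 - 12) + 2)/(4 + (-4 - 12))) = 6*((-16 + 2)/(4 - 16)) = 6*(-14/(-12)) = 6*(-1/12*(-14)) = 6*(7/6) = 7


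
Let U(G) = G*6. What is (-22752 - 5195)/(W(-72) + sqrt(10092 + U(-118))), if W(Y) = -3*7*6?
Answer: 586887/1082 + 27947*sqrt(2346)/3246 ≈ 959.42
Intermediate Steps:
U(G) = 6*G
W(Y) = -126 (W(Y) = -21*6 = -126)
(-22752 - 5195)/(W(-72) + sqrt(10092 + U(-118))) = (-22752 - 5195)/(-126 + sqrt(10092 + 6*(-118))) = -27947/(-126 + sqrt(10092 - 708)) = -27947/(-126 + sqrt(9384)) = -27947/(-126 + 2*sqrt(2346))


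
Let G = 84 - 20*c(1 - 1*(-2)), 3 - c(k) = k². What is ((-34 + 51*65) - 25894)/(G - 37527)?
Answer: 22613/37323 ≈ 0.60587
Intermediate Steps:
c(k) = 3 - k²
G = 204 (G = 84 - 20*(3 - (1 - 1*(-2))²) = 84 - 20*(3 - (1 + 2)²) = 84 - 20*(3 - 1*3²) = 84 - 20*(3 - 1*9) = 84 - 20*(3 - 9) = 84 - 20*(-6) = 84 + 120 = 204)
((-34 + 51*65) - 25894)/(G - 37527) = ((-34 + 51*65) - 25894)/(204 - 37527) = ((-34 + 3315) - 25894)/(-37323) = (3281 - 25894)*(-1/37323) = -22613*(-1/37323) = 22613/37323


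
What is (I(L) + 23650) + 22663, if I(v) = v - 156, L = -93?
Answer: 46064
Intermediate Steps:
I(v) = -156 + v
(I(L) + 23650) + 22663 = ((-156 - 93) + 23650) + 22663 = (-249 + 23650) + 22663 = 23401 + 22663 = 46064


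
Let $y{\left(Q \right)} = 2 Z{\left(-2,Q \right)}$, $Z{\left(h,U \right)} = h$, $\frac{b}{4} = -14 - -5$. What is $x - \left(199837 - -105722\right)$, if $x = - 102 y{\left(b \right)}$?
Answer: $-305151$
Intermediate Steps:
$b = -36$ ($b = 4 \left(-14 - -5\right) = 4 \left(-14 + 5\right) = 4 \left(-9\right) = -36$)
$y{\left(Q \right)} = -4$ ($y{\left(Q \right)} = 2 \left(-2\right) = -4$)
$x = 408$ ($x = \left(-102\right) \left(-4\right) = 408$)
$x - \left(199837 - -105722\right) = 408 - \left(199837 - -105722\right) = 408 - \left(199837 + 105722\right) = 408 - 305559 = -305151$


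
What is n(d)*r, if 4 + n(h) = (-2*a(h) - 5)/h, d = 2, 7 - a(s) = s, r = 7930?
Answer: -91195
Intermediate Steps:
a(s) = 7 - s
n(h) = -4 + (-19 + 2*h)/h (n(h) = -4 + (-2*(7 - h) - 5)/h = -4 + ((-14 + 2*h) - 5)/h = -4 + (-19 + 2*h)/h)
n(d)*r = (-2 - 19/2)*7930 = -23/2*7930 = -91195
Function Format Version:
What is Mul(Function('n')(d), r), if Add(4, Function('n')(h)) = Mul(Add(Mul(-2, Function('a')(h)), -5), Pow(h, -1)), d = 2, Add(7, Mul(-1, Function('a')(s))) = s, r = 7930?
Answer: -91195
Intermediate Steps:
Function('a')(s) = Add(7, Mul(-1, s))
Function('n')(h) = Add(-4, Mul(Pow(h, -1), Add(-19, Mul(2, h)))) (Function('n')(h) = Add(-4, Mul(Add(Mul(-2, Add(7, Mul(-1, h))), -5), Pow(h, -1))) = Add(-4, Mul(Add(Add(-14, Mul(2, h)), -5), Pow(h, -1))) = Add(-4, Mul(Add(-19, Mul(2, h)), Pow(h, -1))) = Add(-4, Mul(Pow(h, -1), Add(-19, Mul(2, h)))))
Mul(Function('n')(d), r) = Mul(Add(-2, Mul(-19, Pow(2, -1))), 7930) = Mul(Add(-2, Mul(-19, Rational(1, 2))), 7930) = Mul(Add(-2, Rational(-19, 2)), 7930) = Mul(Rational(-23, 2), 7930) = -91195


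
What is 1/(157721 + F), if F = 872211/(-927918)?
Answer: 309306/48783760889 ≈ 6.3403e-6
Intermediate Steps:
F = -290737/309306 (F = 872211*(-1/927918) = -290737/309306 ≈ -0.93997)
1/(157721 + F) = 1/(157721 - 290737/309306) = 1/(48783760889/309306) = 309306/48783760889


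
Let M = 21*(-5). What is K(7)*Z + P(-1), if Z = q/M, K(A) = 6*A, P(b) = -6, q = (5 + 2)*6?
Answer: -114/5 ≈ -22.800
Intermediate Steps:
q = 42 (q = 7*6 = 42)
M = -105
Z = -2/5 (Z = 42/(-105) = 42*(-1/105) = -2/5 ≈ -0.40000)
K(7)*Z + P(-1) = (6*7)*(-2/5) - 6 = 42*(-2/5) - 6 = -84/5 - 6 = -114/5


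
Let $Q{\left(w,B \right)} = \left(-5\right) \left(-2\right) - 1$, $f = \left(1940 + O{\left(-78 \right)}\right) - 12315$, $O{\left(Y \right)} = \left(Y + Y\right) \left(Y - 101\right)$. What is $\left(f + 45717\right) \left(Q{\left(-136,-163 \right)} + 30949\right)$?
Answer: $1958588828$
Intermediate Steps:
$O{\left(Y \right)} = 2 Y \left(-101 + Y\right)$
$f = 17549$ ($f = \left(1940 + 2 \left(-78\right) \left(-101 - 78\right)\right) - 12315 = \left(1940 + 2 \left(-78\right) \left(-179\right)\right) - 12315 = \left(1940 + 27924\right) - 12315 = 29864 - 12315 = 17549$)
$Q{\left(w,B \right)} = 9$ ($Q{\left(w,B \right)} = 10 - 1 = 9$)
$\left(f + 45717\right) \left(Q{\left(-136,-163 \right)} + 30949\right) = \left(17549 + 45717\right) \left(9 + 30949\right) = 63266 \cdot 30958 = 1958588828$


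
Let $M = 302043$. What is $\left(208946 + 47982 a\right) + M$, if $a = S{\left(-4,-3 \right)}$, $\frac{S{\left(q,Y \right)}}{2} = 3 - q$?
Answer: $1182737$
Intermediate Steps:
$S{\left(q,Y \right)} = 6 - 2 q$ ($S{\left(q,Y \right)} = 2 \left(3 - q\right) = 6 - 2 q$)
$a = 14$ ($a = 6 - -8 = 6 + 8 = 14$)
$\left(208946 + 47982 a\right) + M = \left(208946 + 47982 \cdot 14\right) + 302043 = \left(208946 + 671748\right) + 302043 = 880694 + 302043 = 1182737$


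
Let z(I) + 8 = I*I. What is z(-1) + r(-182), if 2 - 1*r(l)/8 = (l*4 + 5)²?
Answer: -4181823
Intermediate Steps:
z(I) = -8 + I² (z(I) = -8 + I*I = -8 + I²)
r(l) = 16 - 8*(5 + 4*l)² (r(l) = 16 - 8*(l*4 + 5)² = 16 - 8*(4*l + 5)² = 16 - 8*(5 + 4*l)²)
z(-1) + r(-182) = (-8 + (-1)²) + (16 - 8*(5 + 4*(-182))²) = (-8 + 1) + (16 - 8*(5 - 728)²) = -7 + (16 - 8*(-723)²) = -7 + (16 - 8*522729) = -7 + (16 - 4181832) = -7 - 4181816 = -4181823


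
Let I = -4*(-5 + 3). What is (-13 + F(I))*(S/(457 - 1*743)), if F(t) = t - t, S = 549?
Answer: 549/22 ≈ 24.955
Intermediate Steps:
I = 8 (I = -4*(-2) = 8)
F(t) = 0
(-13 + F(I))*(S/(457 - 1*743)) = (-13 + 0)*(549/(457 - 1*743)) = -7137/(457 - 743) = -7137/(-286) = -7137*(-1)/286 = -13*(-549/286) = 549/22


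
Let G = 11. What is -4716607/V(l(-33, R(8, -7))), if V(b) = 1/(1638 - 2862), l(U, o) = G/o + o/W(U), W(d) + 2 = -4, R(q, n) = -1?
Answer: 5773126968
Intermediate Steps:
W(d) = -6 (W(d) = -2 - 4 = -6)
l(U, o) = 11/o - o/6 (l(U, o) = 11/o + o/(-6) = 11/o + o*(-⅙) = 11/o - o/6)
V(b) = -1/1224 (V(b) = 1/(-1224) = -1/1224)
-4716607/V(l(-33, R(8, -7))) = -4716607/(-1/1224) = -4716607*(-1224) = 5773126968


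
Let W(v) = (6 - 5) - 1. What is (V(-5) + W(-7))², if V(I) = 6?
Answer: 36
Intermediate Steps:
W(v) = 0 (W(v) = 1 - 1 = 0)
(V(-5) + W(-7))² = (6 + 0)² = 6² = 36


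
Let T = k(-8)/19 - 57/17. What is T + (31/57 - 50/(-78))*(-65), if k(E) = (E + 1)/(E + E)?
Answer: -1245707/15504 ≈ -80.347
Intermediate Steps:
k(E) = (1 + E)/(2*E) (k(E) = (1 + E)/((2*E)) = (1 + E)*(1/(2*E)) = (1 + E)/(2*E))
T = -17209/5168 (T = ((½)*(1 - 8)/(-8))/19 - 57/17 = ((½)*(-⅛)*(-7))*(1/19) - 57*1/17 = (7/16)*(1/19) - 57/17 = 7/304 - 57/17 = -17209/5168 ≈ -3.3299)
T + (31/57 - 50/(-78))*(-65) = -17209/5168 + (31/57 - 50/(-78))*(-65) = -17209/5168 + (31*(1/57) - 50*(-1/78))*(-65) = -17209/5168 + (31/57 + 25/39)*(-65) = -17209/5168 + (878/741)*(-65) = -17209/5168 - 4390/57 = -1245707/15504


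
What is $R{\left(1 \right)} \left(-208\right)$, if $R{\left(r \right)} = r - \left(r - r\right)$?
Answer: $-208$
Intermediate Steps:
$R{\left(r \right)} = r$ ($R{\left(r \right)} = r - 0 = r + 0 = r$)
$R{\left(1 \right)} \left(-208\right) = 1 \left(-208\right) = -208$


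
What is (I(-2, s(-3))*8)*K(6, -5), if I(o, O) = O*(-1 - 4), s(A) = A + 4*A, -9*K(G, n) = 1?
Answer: -200/3 ≈ -66.667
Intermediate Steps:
K(G, n) = -⅑ (K(G, n) = -⅑*1 = -⅑)
s(A) = 5*A
I(o, O) = -5*O (I(o, O) = O*(-5) = -5*O)
(I(-2, s(-3))*8)*K(6, -5) = (-25*(-3)*8)*(-⅑) = (-5*(-15)*8)*(-⅑) = (75*8)*(-⅑) = 600*(-⅑) = -200/3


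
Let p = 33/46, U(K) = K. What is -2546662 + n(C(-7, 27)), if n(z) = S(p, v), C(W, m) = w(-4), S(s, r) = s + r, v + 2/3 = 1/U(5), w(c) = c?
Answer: -1757196607/690 ≈ -2.5467e+6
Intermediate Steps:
p = 33/46 (p = 33*(1/46) = 33/46 ≈ 0.71739)
v = -7/15 (v = -⅔ + 1/5 = -⅔ + ⅕ = -7/15 ≈ -0.46667)
S(s, r) = r + s
C(W, m) = -4
n(z) = 173/690 (n(z) = -7/15 + 33/46 = 173/690)
-2546662 + n(C(-7, 27)) = -2546662 + 173/690 = -1757196607/690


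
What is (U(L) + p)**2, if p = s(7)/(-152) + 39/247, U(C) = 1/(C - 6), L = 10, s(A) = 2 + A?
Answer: 2809/23104 ≈ 0.12158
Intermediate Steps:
U(C) = 1/(-6 + C)
p = 15/152 (p = (2 + 7)/(-152) + 39/247 = 9*(-1/152) + 39*(1/247) = -9/152 + 3/19 = 15/152 ≈ 0.098684)
(U(L) + p)**2 = (1/(-6 + 10) + 15/152)**2 = (1/4 + 15/152)**2 = (53/152)**2 = 2809/23104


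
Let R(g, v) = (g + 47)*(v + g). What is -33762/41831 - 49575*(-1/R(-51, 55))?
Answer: -2074312017/669296 ≈ -3099.2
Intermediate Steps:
R(g, v) = (47 + g)*(g + v)
-33762/41831 - 49575*(-1/R(-51, 55)) = -33762/41831 - 49575*(-1/((-51)² + 47*(-51) + 47*55 - 51*55)) = -33762*1/41831 - 49575*(-1/(2601 - 2397 + 2585 - 2805)) = -33762/41831 - 49575/((-1*(-16))) = -33762/41831 - 49575/16 = -2074312017/669296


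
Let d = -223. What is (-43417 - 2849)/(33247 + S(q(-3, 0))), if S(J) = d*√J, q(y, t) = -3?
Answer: -769102851/552756098 - 5158659*I*√3/552756098 ≈ -1.3914 - 0.016165*I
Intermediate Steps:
S(J) = -223*√J
(-43417 - 2849)/(33247 + S(q(-3, 0))) = (-43417 - 2849)/(33247 - 223*I*√3) = -46266/(33247 - 223*I*√3)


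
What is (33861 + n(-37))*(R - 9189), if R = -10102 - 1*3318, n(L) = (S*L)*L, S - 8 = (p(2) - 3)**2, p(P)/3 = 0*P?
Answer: -1291742606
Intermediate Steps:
p(P) = 0 (p(P) = 3*(0*P) = 3*0 = 0)
S = 17 (S = 8 + (0 - 3)**2 = 8 + (-3)**2 = 8 + 9 = 17)
n(L) = 17*L**2 (n(L) = (17*L)*L = 17*L**2)
R = -13420 (R = -10102 - 3318 = -13420)
(33861 + n(-37))*(R - 9189) = (33861 + 17*(-37)**2)*(-13420 - 9189) = (33861 + 17*1369)*(-22609) = (33861 + 23273)*(-22609) = 57134*(-22609) = -1291742606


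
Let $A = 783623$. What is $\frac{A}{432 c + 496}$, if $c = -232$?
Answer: $- \frac{783623}{99728} \approx -7.8576$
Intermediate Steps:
$\frac{A}{432 c + 496} = \frac{783623}{432 \left(-232\right) + 496} = \frac{783623}{-100224 + 496} = \frac{783623}{-99728} = 783623 \left(- \frac{1}{99728}\right) = - \frac{783623}{99728}$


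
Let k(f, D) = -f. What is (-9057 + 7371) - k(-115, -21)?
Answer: -1801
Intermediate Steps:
(-9057 + 7371) - k(-115, -21) = (-9057 + 7371) - (-1)*(-115) = -1686 - 1*115 = -1686 - 115 = -1801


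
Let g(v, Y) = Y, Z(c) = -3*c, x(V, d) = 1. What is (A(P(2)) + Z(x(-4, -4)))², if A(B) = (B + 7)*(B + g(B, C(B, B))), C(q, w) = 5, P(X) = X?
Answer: 3600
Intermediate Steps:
A(B) = (5 + B)*(7 + B) (A(B) = (B + 7)*(B + 5) = (7 + B)*(5 + B) = (5 + B)*(7 + B))
(A(P(2)) + Z(x(-4, -4)))² = ((35 + 2² + 12*2) - 3*1)² = ((35 + 4 + 24) - 3)² = (63 - 3)² = 60² = 3600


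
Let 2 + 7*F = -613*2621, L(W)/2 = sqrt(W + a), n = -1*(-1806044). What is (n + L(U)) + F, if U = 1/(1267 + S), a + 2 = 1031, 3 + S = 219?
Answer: 1576519 + 4*sqrt(565767466)/1483 ≈ 1.5766e+6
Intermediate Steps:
S = 216 (S = -3 + 219 = 216)
a = 1029 (a = -2 + 1031 = 1029)
n = 1806044
U = 1/1483 (U = 1/(1267 + 216) = 1/1483 ≈ 0.00067431)
L(W) = 2*sqrt(1029 + W) (L(W) = 2*sqrt(W + 1029) = 2*sqrt(1029 + W))
F = -229525 (F = -2/7 + (-613*2621)/7 = -2/7 + (1/7)*(-1606673) = -2/7 - 1606673/7 = -229525)
(n + L(U)) + F = (1806044 + 2*sqrt(1029 + 1/1483)) - 229525 = (1806044 + 2*sqrt(1526008/1483)) - 229525 = (1806044 + 2*(2*sqrt(565767466)/1483)) - 229525 = (1806044 + 4*sqrt(565767466)/1483) - 229525 = 1576519 + 4*sqrt(565767466)/1483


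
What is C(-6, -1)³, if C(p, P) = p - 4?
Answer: -1000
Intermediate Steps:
C(p, P) = -4 + p
C(-6, -1)³ = (-4 - 6)³ = (-10)³ = -1000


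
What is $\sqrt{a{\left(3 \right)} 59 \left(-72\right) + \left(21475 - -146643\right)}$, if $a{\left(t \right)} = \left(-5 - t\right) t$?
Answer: $\sqrt{270070} \approx 519.68$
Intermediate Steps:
$a{\left(t \right)} = t \left(-5 - t\right)$
$\sqrt{a{\left(3 \right)} 59 \left(-72\right) + \left(21475 - -146643\right)} = \sqrt{\left(-1\right) 3 \left(5 + 3\right) 59 \left(-72\right) + \left(21475 - -146643\right)} = \sqrt{\left(-1\right) 3 \cdot 8 \cdot 59 \left(-72\right) + \left(21475 + 146643\right)} = \sqrt{\left(-24\right) 59 \left(-72\right) + 168118} = \sqrt{\left(-1416\right) \left(-72\right) + 168118} = \sqrt{101952 + 168118} = \sqrt{270070}$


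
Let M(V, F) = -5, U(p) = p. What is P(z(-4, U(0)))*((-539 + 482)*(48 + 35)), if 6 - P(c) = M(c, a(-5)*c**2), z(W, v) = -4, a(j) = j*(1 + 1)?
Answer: -52041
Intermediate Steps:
a(j) = 2*j (a(j) = j*2 = 2*j)
P(c) = 11 (P(c) = 6 - 1*(-5) = 6 + 5 = 11)
P(z(-4, U(0)))*((-539 + 482)*(48 + 35)) = 11*((-539 + 482)*(48 + 35)) = 11*(-57*83) = 11*(-4731) = -52041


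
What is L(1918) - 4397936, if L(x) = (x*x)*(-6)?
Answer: -26470280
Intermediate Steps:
L(x) = -6*x**2 (L(x) = x**2*(-6) = -6*x**2)
L(1918) - 4397936 = -6*1918**2 - 4397936 = -6*3678724 - 4397936 = -22072344 - 4397936 = -26470280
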